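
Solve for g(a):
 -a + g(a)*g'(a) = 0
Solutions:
 g(a) = -sqrt(C1 + a^2)
 g(a) = sqrt(C1 + a^2)


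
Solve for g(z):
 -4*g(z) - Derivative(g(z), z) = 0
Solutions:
 g(z) = C1*exp(-4*z)


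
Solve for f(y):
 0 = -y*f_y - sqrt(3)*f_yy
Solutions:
 f(y) = C1 + C2*erf(sqrt(2)*3^(3/4)*y/6)


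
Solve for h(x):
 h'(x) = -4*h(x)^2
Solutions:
 h(x) = 1/(C1 + 4*x)


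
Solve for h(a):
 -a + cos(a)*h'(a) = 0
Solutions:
 h(a) = C1 + Integral(a/cos(a), a)


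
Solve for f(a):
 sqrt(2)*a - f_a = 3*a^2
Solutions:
 f(a) = C1 - a^3 + sqrt(2)*a^2/2


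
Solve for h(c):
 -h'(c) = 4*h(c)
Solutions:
 h(c) = C1*exp(-4*c)


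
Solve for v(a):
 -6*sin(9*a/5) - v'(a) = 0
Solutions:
 v(a) = C1 + 10*cos(9*a/5)/3


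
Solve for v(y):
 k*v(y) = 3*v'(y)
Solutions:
 v(y) = C1*exp(k*y/3)


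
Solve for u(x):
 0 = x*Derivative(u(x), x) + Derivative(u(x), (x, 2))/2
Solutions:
 u(x) = C1 + C2*erf(x)


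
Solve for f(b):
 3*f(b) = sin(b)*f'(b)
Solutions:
 f(b) = C1*(cos(b) - 1)^(3/2)/(cos(b) + 1)^(3/2)


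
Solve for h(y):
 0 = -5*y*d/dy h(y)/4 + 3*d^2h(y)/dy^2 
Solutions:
 h(y) = C1 + C2*erfi(sqrt(30)*y/12)


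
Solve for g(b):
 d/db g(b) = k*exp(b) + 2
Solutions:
 g(b) = C1 + 2*b + k*exp(b)


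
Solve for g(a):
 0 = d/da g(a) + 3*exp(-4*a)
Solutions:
 g(a) = C1 + 3*exp(-4*a)/4


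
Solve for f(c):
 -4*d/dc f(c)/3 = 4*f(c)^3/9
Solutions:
 f(c) = -sqrt(6)*sqrt(-1/(C1 - c))/2
 f(c) = sqrt(6)*sqrt(-1/(C1 - c))/2


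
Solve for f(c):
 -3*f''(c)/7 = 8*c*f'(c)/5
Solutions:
 f(c) = C1 + C2*erf(2*sqrt(105)*c/15)


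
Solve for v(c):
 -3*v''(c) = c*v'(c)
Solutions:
 v(c) = C1 + C2*erf(sqrt(6)*c/6)


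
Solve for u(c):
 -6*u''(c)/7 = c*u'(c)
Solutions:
 u(c) = C1 + C2*erf(sqrt(21)*c/6)


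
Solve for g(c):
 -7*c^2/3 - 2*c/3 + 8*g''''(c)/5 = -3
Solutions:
 g(c) = C1 + C2*c + C3*c^2 + C4*c^3 + 7*c^6/1728 + c^5/288 - 5*c^4/64


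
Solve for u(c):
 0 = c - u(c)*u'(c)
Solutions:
 u(c) = -sqrt(C1 + c^2)
 u(c) = sqrt(C1 + c^2)


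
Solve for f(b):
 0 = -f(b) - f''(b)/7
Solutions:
 f(b) = C1*sin(sqrt(7)*b) + C2*cos(sqrt(7)*b)


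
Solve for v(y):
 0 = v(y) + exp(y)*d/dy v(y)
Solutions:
 v(y) = C1*exp(exp(-y))


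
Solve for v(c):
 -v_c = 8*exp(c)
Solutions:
 v(c) = C1 - 8*exp(c)


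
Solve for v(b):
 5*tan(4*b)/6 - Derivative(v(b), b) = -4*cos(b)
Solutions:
 v(b) = C1 - 5*log(cos(4*b))/24 + 4*sin(b)


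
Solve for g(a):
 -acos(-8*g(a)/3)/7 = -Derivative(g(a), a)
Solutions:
 Integral(1/acos(-8*_y/3), (_y, g(a))) = C1 + a/7


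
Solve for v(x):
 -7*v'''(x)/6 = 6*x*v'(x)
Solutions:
 v(x) = C1 + Integral(C2*airyai(-42^(2/3)*x/7) + C3*airybi(-42^(2/3)*x/7), x)


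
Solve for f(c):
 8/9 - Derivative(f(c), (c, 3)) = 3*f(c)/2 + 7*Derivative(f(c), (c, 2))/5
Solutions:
 f(c) = C1*exp(c*(-28 + 98*2^(2/3)/(45*sqrt(64345) + 11497)^(1/3) + 2^(1/3)*(45*sqrt(64345) + 11497)^(1/3))/60)*sin(2^(1/3)*sqrt(3)*c*(-(45*sqrt(64345) + 11497)^(1/3) + 98*2^(1/3)/(45*sqrt(64345) + 11497)^(1/3))/60) + C2*exp(c*(-28 + 98*2^(2/3)/(45*sqrt(64345) + 11497)^(1/3) + 2^(1/3)*(45*sqrt(64345) + 11497)^(1/3))/60)*cos(2^(1/3)*sqrt(3)*c*(-(45*sqrt(64345) + 11497)^(1/3) + 98*2^(1/3)/(45*sqrt(64345) + 11497)^(1/3))/60) + C3*exp(-c*(98*2^(2/3)/(45*sqrt(64345) + 11497)^(1/3) + 14 + 2^(1/3)*(45*sqrt(64345) + 11497)^(1/3))/30) + 16/27


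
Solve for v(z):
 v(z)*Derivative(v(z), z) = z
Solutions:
 v(z) = -sqrt(C1 + z^2)
 v(z) = sqrt(C1 + z^2)


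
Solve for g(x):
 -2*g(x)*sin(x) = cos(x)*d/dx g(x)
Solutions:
 g(x) = C1*cos(x)^2


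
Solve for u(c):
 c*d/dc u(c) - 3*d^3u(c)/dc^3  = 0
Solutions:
 u(c) = C1 + Integral(C2*airyai(3^(2/3)*c/3) + C3*airybi(3^(2/3)*c/3), c)


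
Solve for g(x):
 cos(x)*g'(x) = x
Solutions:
 g(x) = C1 + Integral(x/cos(x), x)


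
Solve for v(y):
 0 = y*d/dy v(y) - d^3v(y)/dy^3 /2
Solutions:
 v(y) = C1 + Integral(C2*airyai(2^(1/3)*y) + C3*airybi(2^(1/3)*y), y)


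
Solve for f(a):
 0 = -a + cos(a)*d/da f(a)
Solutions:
 f(a) = C1 + Integral(a/cos(a), a)


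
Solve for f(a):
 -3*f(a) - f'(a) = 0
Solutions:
 f(a) = C1*exp(-3*a)


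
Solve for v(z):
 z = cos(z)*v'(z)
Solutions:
 v(z) = C1 + Integral(z/cos(z), z)


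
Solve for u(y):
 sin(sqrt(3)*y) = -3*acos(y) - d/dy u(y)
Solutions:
 u(y) = C1 - 3*y*acos(y) + 3*sqrt(1 - y^2) + sqrt(3)*cos(sqrt(3)*y)/3


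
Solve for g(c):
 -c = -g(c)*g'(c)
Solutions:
 g(c) = -sqrt(C1 + c^2)
 g(c) = sqrt(C1 + c^2)


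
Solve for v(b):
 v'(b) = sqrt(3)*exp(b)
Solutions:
 v(b) = C1 + sqrt(3)*exp(b)


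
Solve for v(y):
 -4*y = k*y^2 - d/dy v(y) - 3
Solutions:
 v(y) = C1 + k*y^3/3 + 2*y^2 - 3*y


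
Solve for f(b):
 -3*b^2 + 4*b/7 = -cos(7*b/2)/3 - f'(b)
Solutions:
 f(b) = C1 + b^3 - 2*b^2/7 - 2*sin(7*b/2)/21


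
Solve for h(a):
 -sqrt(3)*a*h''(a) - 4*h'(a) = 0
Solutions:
 h(a) = C1 + C2*a^(1 - 4*sqrt(3)/3)


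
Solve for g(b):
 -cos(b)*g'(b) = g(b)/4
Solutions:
 g(b) = C1*(sin(b) - 1)^(1/8)/(sin(b) + 1)^(1/8)


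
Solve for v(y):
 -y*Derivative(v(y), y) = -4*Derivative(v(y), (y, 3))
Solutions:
 v(y) = C1 + Integral(C2*airyai(2^(1/3)*y/2) + C3*airybi(2^(1/3)*y/2), y)


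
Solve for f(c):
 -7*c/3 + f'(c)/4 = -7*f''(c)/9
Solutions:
 f(c) = C1 + C2*exp(-9*c/28) + 14*c^2/3 - 784*c/27


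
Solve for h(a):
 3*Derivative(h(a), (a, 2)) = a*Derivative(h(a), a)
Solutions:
 h(a) = C1 + C2*erfi(sqrt(6)*a/6)


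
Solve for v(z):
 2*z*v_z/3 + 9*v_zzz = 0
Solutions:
 v(z) = C1 + Integral(C2*airyai(-2^(1/3)*z/3) + C3*airybi(-2^(1/3)*z/3), z)


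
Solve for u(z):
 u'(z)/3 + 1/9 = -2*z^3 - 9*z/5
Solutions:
 u(z) = C1 - 3*z^4/2 - 27*z^2/10 - z/3


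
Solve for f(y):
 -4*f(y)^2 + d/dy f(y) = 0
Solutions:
 f(y) = -1/(C1 + 4*y)


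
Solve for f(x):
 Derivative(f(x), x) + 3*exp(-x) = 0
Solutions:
 f(x) = C1 + 3*exp(-x)


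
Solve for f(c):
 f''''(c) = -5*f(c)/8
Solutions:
 f(c) = (C1*sin(2^(3/4)*5^(1/4)*c/4) + C2*cos(2^(3/4)*5^(1/4)*c/4))*exp(-2^(3/4)*5^(1/4)*c/4) + (C3*sin(2^(3/4)*5^(1/4)*c/4) + C4*cos(2^(3/4)*5^(1/4)*c/4))*exp(2^(3/4)*5^(1/4)*c/4)


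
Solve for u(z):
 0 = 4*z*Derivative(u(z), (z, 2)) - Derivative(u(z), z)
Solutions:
 u(z) = C1 + C2*z^(5/4)


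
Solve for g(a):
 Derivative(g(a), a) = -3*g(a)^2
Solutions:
 g(a) = 1/(C1 + 3*a)


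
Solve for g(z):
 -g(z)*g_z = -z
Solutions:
 g(z) = -sqrt(C1 + z^2)
 g(z) = sqrt(C1 + z^2)


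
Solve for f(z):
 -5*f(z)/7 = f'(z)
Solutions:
 f(z) = C1*exp(-5*z/7)


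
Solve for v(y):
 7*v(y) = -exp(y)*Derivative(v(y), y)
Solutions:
 v(y) = C1*exp(7*exp(-y))


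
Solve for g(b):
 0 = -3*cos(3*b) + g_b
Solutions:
 g(b) = C1 + sin(3*b)


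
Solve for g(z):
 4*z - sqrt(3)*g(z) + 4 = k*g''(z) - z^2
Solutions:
 g(z) = C1*exp(-3^(1/4)*z*sqrt(-1/k)) + C2*exp(3^(1/4)*z*sqrt(-1/k)) - 2*k/3 + sqrt(3)*z^2/3 + 4*sqrt(3)*z/3 + 4*sqrt(3)/3


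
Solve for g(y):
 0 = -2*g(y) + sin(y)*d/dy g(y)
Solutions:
 g(y) = C1*(cos(y) - 1)/(cos(y) + 1)


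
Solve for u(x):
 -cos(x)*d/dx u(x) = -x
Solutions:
 u(x) = C1 + Integral(x/cos(x), x)


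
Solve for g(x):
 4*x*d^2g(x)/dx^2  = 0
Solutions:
 g(x) = C1 + C2*x


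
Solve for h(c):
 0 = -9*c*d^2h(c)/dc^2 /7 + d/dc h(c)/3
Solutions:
 h(c) = C1 + C2*c^(34/27)


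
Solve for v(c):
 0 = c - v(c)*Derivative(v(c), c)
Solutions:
 v(c) = -sqrt(C1 + c^2)
 v(c) = sqrt(C1 + c^2)


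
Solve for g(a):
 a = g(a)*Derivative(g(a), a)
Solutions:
 g(a) = -sqrt(C1 + a^2)
 g(a) = sqrt(C1 + a^2)


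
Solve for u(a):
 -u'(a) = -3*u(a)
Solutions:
 u(a) = C1*exp(3*a)


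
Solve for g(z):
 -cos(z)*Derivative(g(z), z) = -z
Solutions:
 g(z) = C1 + Integral(z/cos(z), z)


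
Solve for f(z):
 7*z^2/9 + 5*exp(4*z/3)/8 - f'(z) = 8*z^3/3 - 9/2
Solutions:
 f(z) = C1 - 2*z^4/3 + 7*z^3/27 + 9*z/2 + 15*exp(4*z/3)/32


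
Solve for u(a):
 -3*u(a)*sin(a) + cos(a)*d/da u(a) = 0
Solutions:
 u(a) = C1/cos(a)^3


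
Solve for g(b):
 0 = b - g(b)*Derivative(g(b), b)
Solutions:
 g(b) = -sqrt(C1 + b^2)
 g(b) = sqrt(C1 + b^2)


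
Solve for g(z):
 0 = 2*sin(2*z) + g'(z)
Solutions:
 g(z) = C1 + cos(2*z)


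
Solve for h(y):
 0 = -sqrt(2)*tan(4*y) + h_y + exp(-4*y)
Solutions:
 h(y) = C1 + sqrt(2)*log(tan(4*y)^2 + 1)/8 + exp(-4*y)/4


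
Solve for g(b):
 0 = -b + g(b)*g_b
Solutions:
 g(b) = -sqrt(C1 + b^2)
 g(b) = sqrt(C1 + b^2)


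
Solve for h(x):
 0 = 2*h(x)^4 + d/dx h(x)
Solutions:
 h(x) = (-3^(2/3) - 3*3^(1/6)*I)*(1/(C1 + 2*x))^(1/3)/6
 h(x) = (-3^(2/3) + 3*3^(1/6)*I)*(1/(C1 + 2*x))^(1/3)/6
 h(x) = (1/(C1 + 6*x))^(1/3)


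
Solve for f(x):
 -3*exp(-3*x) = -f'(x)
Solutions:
 f(x) = C1 - exp(-3*x)


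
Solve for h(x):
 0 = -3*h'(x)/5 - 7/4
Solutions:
 h(x) = C1 - 35*x/12


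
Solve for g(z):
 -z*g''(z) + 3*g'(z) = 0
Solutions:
 g(z) = C1 + C2*z^4


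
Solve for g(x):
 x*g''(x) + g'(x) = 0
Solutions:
 g(x) = C1 + C2*log(x)


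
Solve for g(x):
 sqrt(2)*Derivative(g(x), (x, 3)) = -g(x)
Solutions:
 g(x) = C3*exp(-2^(5/6)*x/2) + (C1*sin(2^(5/6)*sqrt(3)*x/4) + C2*cos(2^(5/6)*sqrt(3)*x/4))*exp(2^(5/6)*x/4)


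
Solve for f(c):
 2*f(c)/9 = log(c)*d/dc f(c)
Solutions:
 f(c) = C1*exp(2*li(c)/9)


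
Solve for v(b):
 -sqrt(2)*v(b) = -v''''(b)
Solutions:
 v(b) = C1*exp(-2^(1/8)*b) + C2*exp(2^(1/8)*b) + C3*sin(2^(1/8)*b) + C4*cos(2^(1/8)*b)


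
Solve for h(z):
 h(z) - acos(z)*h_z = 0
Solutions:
 h(z) = C1*exp(Integral(1/acos(z), z))


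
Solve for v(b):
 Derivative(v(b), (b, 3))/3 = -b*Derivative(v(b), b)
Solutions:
 v(b) = C1 + Integral(C2*airyai(-3^(1/3)*b) + C3*airybi(-3^(1/3)*b), b)


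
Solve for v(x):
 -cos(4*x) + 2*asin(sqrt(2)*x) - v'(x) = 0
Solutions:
 v(x) = C1 + 2*x*asin(sqrt(2)*x) + sqrt(2)*sqrt(1 - 2*x^2) - sin(4*x)/4


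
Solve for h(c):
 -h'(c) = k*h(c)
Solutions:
 h(c) = C1*exp(-c*k)


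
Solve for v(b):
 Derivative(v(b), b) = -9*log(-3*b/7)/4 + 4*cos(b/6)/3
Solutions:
 v(b) = C1 - 9*b*log(-b)/4 - 9*b*log(3)/4 + 9*b/4 + 9*b*log(7)/4 + 8*sin(b/6)


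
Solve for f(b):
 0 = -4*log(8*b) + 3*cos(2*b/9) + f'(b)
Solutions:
 f(b) = C1 + 4*b*log(b) - 4*b + 12*b*log(2) - 27*sin(2*b/9)/2


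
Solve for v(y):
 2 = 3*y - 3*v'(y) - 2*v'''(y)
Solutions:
 v(y) = C1 + C2*sin(sqrt(6)*y/2) + C3*cos(sqrt(6)*y/2) + y^2/2 - 2*y/3


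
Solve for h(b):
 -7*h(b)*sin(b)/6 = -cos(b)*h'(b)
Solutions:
 h(b) = C1/cos(b)^(7/6)


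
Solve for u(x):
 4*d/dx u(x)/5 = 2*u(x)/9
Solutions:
 u(x) = C1*exp(5*x/18)


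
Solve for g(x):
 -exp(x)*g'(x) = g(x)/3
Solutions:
 g(x) = C1*exp(exp(-x)/3)


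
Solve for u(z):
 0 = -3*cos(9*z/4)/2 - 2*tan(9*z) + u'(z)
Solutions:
 u(z) = C1 - 2*log(cos(9*z))/9 + 2*sin(9*z/4)/3


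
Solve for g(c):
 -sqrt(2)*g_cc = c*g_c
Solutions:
 g(c) = C1 + C2*erf(2^(1/4)*c/2)


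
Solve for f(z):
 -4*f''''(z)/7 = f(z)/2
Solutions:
 f(z) = (C1*sin(2^(3/4)*7^(1/4)*z/4) + C2*cos(2^(3/4)*7^(1/4)*z/4))*exp(-2^(3/4)*7^(1/4)*z/4) + (C3*sin(2^(3/4)*7^(1/4)*z/4) + C4*cos(2^(3/4)*7^(1/4)*z/4))*exp(2^(3/4)*7^(1/4)*z/4)


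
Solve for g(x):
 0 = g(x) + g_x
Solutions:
 g(x) = C1*exp(-x)


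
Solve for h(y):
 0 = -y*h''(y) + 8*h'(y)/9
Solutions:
 h(y) = C1 + C2*y^(17/9)


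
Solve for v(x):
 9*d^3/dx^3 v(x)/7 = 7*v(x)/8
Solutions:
 v(x) = C3*exp(3^(1/3)*7^(2/3)*x/6) + (C1*sin(3^(5/6)*7^(2/3)*x/12) + C2*cos(3^(5/6)*7^(2/3)*x/12))*exp(-3^(1/3)*7^(2/3)*x/12)


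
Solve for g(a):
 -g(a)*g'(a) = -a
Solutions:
 g(a) = -sqrt(C1 + a^2)
 g(a) = sqrt(C1 + a^2)


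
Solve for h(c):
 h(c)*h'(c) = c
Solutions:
 h(c) = -sqrt(C1 + c^2)
 h(c) = sqrt(C1 + c^2)


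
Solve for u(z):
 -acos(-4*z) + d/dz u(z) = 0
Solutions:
 u(z) = C1 + z*acos(-4*z) + sqrt(1 - 16*z^2)/4


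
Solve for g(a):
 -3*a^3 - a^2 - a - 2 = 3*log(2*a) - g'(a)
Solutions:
 g(a) = C1 + 3*a^4/4 + a^3/3 + a^2/2 + 3*a*log(a) - a + a*log(8)


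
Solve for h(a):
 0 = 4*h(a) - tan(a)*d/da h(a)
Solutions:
 h(a) = C1*sin(a)^4


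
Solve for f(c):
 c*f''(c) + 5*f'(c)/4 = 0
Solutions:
 f(c) = C1 + C2/c^(1/4)


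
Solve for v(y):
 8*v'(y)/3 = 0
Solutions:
 v(y) = C1


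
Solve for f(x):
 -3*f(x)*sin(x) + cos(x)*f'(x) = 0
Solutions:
 f(x) = C1/cos(x)^3


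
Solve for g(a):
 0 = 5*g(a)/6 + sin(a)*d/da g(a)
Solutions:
 g(a) = C1*(cos(a) + 1)^(5/12)/(cos(a) - 1)^(5/12)


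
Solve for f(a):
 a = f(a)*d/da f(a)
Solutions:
 f(a) = -sqrt(C1 + a^2)
 f(a) = sqrt(C1 + a^2)


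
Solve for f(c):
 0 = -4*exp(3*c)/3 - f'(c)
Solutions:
 f(c) = C1 - 4*exp(3*c)/9


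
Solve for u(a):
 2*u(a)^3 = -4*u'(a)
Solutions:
 u(a) = -sqrt(-1/(C1 - a))
 u(a) = sqrt(-1/(C1 - a))


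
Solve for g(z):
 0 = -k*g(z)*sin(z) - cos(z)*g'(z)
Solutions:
 g(z) = C1*exp(k*log(cos(z)))


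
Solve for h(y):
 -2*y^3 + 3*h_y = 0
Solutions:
 h(y) = C1 + y^4/6


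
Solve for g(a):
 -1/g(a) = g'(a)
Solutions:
 g(a) = -sqrt(C1 - 2*a)
 g(a) = sqrt(C1 - 2*a)


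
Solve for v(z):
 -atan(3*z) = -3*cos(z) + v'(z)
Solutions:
 v(z) = C1 - z*atan(3*z) + log(9*z^2 + 1)/6 + 3*sin(z)


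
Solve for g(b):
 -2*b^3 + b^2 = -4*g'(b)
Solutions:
 g(b) = C1 + b^4/8 - b^3/12


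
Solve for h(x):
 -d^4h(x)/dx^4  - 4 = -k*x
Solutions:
 h(x) = C1 + C2*x + C3*x^2 + C4*x^3 + k*x^5/120 - x^4/6


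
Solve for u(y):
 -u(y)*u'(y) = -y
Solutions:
 u(y) = -sqrt(C1 + y^2)
 u(y) = sqrt(C1 + y^2)


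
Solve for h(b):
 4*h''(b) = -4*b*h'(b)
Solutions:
 h(b) = C1 + C2*erf(sqrt(2)*b/2)


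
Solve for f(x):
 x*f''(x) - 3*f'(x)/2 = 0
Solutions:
 f(x) = C1 + C2*x^(5/2)


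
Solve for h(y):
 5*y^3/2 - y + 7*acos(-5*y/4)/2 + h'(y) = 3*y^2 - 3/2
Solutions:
 h(y) = C1 - 5*y^4/8 + y^3 + y^2/2 - 7*y*acos(-5*y/4)/2 - 3*y/2 - 7*sqrt(16 - 25*y^2)/10


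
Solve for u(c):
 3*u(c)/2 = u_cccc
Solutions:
 u(c) = C1*exp(-2^(3/4)*3^(1/4)*c/2) + C2*exp(2^(3/4)*3^(1/4)*c/2) + C3*sin(2^(3/4)*3^(1/4)*c/2) + C4*cos(2^(3/4)*3^(1/4)*c/2)


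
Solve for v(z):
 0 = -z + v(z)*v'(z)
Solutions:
 v(z) = -sqrt(C1 + z^2)
 v(z) = sqrt(C1 + z^2)


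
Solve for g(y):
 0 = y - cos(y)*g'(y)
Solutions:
 g(y) = C1 + Integral(y/cos(y), y)


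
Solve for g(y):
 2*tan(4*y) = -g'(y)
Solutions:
 g(y) = C1 + log(cos(4*y))/2


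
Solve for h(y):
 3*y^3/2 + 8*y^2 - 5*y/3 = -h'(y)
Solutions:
 h(y) = C1 - 3*y^4/8 - 8*y^3/3 + 5*y^2/6


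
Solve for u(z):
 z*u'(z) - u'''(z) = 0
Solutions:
 u(z) = C1 + Integral(C2*airyai(z) + C3*airybi(z), z)


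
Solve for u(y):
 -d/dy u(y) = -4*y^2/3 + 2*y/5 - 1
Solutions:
 u(y) = C1 + 4*y^3/9 - y^2/5 + y


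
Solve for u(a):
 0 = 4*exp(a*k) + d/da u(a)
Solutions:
 u(a) = C1 - 4*exp(a*k)/k


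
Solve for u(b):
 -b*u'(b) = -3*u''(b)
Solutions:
 u(b) = C1 + C2*erfi(sqrt(6)*b/6)


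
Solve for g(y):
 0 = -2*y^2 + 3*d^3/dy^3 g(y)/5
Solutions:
 g(y) = C1 + C2*y + C3*y^2 + y^5/18


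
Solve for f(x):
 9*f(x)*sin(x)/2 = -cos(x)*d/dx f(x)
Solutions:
 f(x) = C1*cos(x)^(9/2)


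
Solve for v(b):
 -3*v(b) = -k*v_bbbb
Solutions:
 v(b) = C1*exp(-3^(1/4)*b*(1/k)^(1/4)) + C2*exp(3^(1/4)*b*(1/k)^(1/4)) + C3*exp(-3^(1/4)*I*b*(1/k)^(1/4)) + C4*exp(3^(1/4)*I*b*(1/k)^(1/4))


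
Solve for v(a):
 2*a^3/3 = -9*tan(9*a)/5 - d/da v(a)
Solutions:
 v(a) = C1 - a^4/6 + log(cos(9*a))/5


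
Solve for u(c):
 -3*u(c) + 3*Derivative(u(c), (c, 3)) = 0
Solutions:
 u(c) = C3*exp(c) + (C1*sin(sqrt(3)*c/2) + C2*cos(sqrt(3)*c/2))*exp(-c/2)


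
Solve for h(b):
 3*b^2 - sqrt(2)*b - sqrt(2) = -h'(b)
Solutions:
 h(b) = C1 - b^3 + sqrt(2)*b^2/2 + sqrt(2)*b


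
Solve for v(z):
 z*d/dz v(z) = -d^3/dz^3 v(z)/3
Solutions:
 v(z) = C1 + Integral(C2*airyai(-3^(1/3)*z) + C3*airybi(-3^(1/3)*z), z)


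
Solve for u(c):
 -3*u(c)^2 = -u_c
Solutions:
 u(c) = -1/(C1 + 3*c)


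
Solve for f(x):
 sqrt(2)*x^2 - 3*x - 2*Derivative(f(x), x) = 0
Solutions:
 f(x) = C1 + sqrt(2)*x^3/6 - 3*x^2/4


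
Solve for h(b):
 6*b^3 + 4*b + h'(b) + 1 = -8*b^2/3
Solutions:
 h(b) = C1 - 3*b^4/2 - 8*b^3/9 - 2*b^2 - b


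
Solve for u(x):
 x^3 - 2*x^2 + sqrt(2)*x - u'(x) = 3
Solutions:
 u(x) = C1 + x^4/4 - 2*x^3/3 + sqrt(2)*x^2/2 - 3*x


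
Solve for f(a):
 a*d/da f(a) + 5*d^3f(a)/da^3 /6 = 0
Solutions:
 f(a) = C1 + Integral(C2*airyai(-5^(2/3)*6^(1/3)*a/5) + C3*airybi(-5^(2/3)*6^(1/3)*a/5), a)


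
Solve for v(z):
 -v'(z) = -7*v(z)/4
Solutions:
 v(z) = C1*exp(7*z/4)


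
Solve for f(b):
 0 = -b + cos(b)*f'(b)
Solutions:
 f(b) = C1 + Integral(b/cos(b), b)


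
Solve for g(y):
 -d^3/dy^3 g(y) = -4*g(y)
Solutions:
 g(y) = C3*exp(2^(2/3)*y) + (C1*sin(2^(2/3)*sqrt(3)*y/2) + C2*cos(2^(2/3)*sqrt(3)*y/2))*exp(-2^(2/3)*y/2)


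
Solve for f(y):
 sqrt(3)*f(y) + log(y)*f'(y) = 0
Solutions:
 f(y) = C1*exp(-sqrt(3)*li(y))


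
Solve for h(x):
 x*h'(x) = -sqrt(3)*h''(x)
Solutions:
 h(x) = C1 + C2*erf(sqrt(2)*3^(3/4)*x/6)


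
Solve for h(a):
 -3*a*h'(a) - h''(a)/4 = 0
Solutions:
 h(a) = C1 + C2*erf(sqrt(6)*a)


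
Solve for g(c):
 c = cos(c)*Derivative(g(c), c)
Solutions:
 g(c) = C1 + Integral(c/cos(c), c)


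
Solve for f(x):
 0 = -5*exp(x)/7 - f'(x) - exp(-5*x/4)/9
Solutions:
 f(x) = C1 - 5*exp(x)/7 + 4*exp(-5*x/4)/45


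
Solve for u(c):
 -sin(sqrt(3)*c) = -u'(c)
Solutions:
 u(c) = C1 - sqrt(3)*cos(sqrt(3)*c)/3


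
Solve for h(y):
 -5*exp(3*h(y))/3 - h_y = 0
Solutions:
 h(y) = log((-1 - sqrt(3)*I)*(1/(C1 + 5*y))^(1/3)/2)
 h(y) = log((-1 + sqrt(3)*I)*(1/(C1 + 5*y))^(1/3)/2)
 h(y) = log(1/(C1 + 5*y))/3


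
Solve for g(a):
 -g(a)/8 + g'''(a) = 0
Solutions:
 g(a) = C3*exp(a/2) + (C1*sin(sqrt(3)*a/4) + C2*cos(sqrt(3)*a/4))*exp(-a/4)


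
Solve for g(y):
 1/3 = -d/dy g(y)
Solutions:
 g(y) = C1 - y/3


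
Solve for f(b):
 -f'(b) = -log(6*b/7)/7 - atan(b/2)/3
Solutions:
 f(b) = C1 + b*log(b)/7 + b*atan(b/2)/3 - b*log(7)/7 - b/7 + b*log(6)/7 - log(b^2 + 4)/3


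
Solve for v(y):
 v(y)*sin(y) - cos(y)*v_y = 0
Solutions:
 v(y) = C1/cos(y)


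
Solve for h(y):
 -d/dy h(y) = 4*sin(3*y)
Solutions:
 h(y) = C1 + 4*cos(3*y)/3


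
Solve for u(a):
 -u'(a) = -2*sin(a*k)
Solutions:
 u(a) = C1 - 2*cos(a*k)/k


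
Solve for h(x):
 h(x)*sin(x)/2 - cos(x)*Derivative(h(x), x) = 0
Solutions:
 h(x) = C1/sqrt(cos(x))


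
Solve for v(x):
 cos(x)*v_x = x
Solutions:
 v(x) = C1 + Integral(x/cos(x), x)


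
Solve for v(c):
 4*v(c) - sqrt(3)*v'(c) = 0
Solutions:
 v(c) = C1*exp(4*sqrt(3)*c/3)


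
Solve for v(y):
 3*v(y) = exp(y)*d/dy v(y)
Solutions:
 v(y) = C1*exp(-3*exp(-y))


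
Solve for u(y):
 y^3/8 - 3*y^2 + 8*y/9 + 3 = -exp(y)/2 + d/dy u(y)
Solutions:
 u(y) = C1 + y^4/32 - y^3 + 4*y^2/9 + 3*y + exp(y)/2


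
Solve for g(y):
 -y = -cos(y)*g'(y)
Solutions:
 g(y) = C1 + Integral(y/cos(y), y)


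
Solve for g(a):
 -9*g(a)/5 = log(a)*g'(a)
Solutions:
 g(a) = C1*exp(-9*li(a)/5)


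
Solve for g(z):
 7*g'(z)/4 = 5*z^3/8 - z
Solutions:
 g(z) = C1 + 5*z^4/56 - 2*z^2/7


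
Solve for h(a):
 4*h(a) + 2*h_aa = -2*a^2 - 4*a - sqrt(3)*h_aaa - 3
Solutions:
 h(a) = C1*exp(a*(-4*sqrt(3) + 2*2^(2/3)/(sqrt(267) + 85*sqrt(3)/9)^(1/3) + 3*2^(1/3)*(sqrt(267) + 85*sqrt(3)/9)^(1/3))/18)*sin(sqrt(3)*a*(-3*(2*sqrt(267) + 170*sqrt(3)/9)^(1/3) + 4/(2*sqrt(267) + 170*sqrt(3)/9)^(1/3))/18) + C2*exp(a*(-4*sqrt(3) + 2*2^(2/3)/(sqrt(267) + 85*sqrt(3)/9)^(1/3) + 3*2^(1/3)*(sqrt(267) + 85*sqrt(3)/9)^(1/3))/18)*cos(sqrt(3)*a*(-3*(2*sqrt(267) + 170*sqrt(3)/9)^(1/3) + 4/(2*sqrt(267) + 170*sqrt(3)/9)^(1/3))/18) + C3*exp(-a*(2*2^(2/3)/(sqrt(267) + 85*sqrt(3)/9)^(1/3) + 2*sqrt(3) + 3*2^(1/3)*(sqrt(267) + 85*sqrt(3)/9)^(1/3))/9) - a^2/2 - a - 1/4


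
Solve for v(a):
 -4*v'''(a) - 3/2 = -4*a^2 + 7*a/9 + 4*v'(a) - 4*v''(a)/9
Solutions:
 v(a) = C1 + a^3/3 + a^2/72 - 1537*a/648 + (C2*sin(sqrt(323)*a/18) + C3*cos(sqrt(323)*a/18))*exp(a/18)


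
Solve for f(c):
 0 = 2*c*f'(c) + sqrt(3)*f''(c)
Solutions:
 f(c) = C1 + C2*erf(3^(3/4)*c/3)


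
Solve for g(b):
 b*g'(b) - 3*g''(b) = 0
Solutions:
 g(b) = C1 + C2*erfi(sqrt(6)*b/6)


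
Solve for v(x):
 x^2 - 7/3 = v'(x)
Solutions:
 v(x) = C1 + x^3/3 - 7*x/3


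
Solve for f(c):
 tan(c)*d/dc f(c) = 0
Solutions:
 f(c) = C1


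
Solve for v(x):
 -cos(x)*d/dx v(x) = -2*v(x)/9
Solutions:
 v(x) = C1*(sin(x) + 1)^(1/9)/(sin(x) - 1)^(1/9)


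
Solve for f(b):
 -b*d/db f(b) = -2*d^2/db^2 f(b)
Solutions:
 f(b) = C1 + C2*erfi(b/2)


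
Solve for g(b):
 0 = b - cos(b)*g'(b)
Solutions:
 g(b) = C1 + Integral(b/cos(b), b)


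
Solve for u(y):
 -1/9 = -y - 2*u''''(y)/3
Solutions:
 u(y) = C1 + C2*y + C3*y^2 + C4*y^3 - y^5/80 + y^4/144


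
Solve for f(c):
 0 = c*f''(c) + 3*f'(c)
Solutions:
 f(c) = C1 + C2/c^2


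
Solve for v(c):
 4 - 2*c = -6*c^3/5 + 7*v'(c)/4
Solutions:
 v(c) = C1 + 6*c^4/35 - 4*c^2/7 + 16*c/7


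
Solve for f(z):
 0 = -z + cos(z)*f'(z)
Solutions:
 f(z) = C1 + Integral(z/cos(z), z)


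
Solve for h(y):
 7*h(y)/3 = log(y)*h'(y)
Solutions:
 h(y) = C1*exp(7*li(y)/3)


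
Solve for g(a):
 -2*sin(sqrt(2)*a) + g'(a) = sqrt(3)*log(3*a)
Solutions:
 g(a) = C1 + sqrt(3)*a*(log(a) - 1) + sqrt(3)*a*log(3) - sqrt(2)*cos(sqrt(2)*a)


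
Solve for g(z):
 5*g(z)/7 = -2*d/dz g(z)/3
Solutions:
 g(z) = C1*exp(-15*z/14)


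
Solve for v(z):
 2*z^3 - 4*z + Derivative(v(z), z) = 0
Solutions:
 v(z) = C1 - z^4/2 + 2*z^2


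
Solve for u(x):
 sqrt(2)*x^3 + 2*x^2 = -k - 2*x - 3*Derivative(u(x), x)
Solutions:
 u(x) = C1 - k*x/3 - sqrt(2)*x^4/12 - 2*x^3/9 - x^2/3


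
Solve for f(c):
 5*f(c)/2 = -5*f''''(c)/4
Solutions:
 f(c) = (C1*sin(2^(3/4)*c/2) + C2*cos(2^(3/4)*c/2))*exp(-2^(3/4)*c/2) + (C3*sin(2^(3/4)*c/2) + C4*cos(2^(3/4)*c/2))*exp(2^(3/4)*c/2)


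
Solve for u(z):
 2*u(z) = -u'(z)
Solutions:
 u(z) = C1*exp(-2*z)


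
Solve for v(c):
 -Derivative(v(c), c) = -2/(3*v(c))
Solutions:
 v(c) = -sqrt(C1 + 12*c)/3
 v(c) = sqrt(C1 + 12*c)/3


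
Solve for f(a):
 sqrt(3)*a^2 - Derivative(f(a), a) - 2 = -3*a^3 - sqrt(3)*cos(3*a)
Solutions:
 f(a) = C1 + 3*a^4/4 + sqrt(3)*a^3/3 - 2*a + sqrt(3)*sin(3*a)/3


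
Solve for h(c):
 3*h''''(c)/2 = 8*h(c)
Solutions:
 h(c) = C1*exp(-2*3^(3/4)*c/3) + C2*exp(2*3^(3/4)*c/3) + C3*sin(2*3^(3/4)*c/3) + C4*cos(2*3^(3/4)*c/3)


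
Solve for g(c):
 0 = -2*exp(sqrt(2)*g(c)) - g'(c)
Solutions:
 g(c) = sqrt(2)*(2*log(1/(C1 + 2*c)) - log(2))/4


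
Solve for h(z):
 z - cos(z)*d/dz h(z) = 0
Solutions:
 h(z) = C1 + Integral(z/cos(z), z)


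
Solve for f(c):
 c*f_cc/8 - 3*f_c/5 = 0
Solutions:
 f(c) = C1 + C2*c^(29/5)


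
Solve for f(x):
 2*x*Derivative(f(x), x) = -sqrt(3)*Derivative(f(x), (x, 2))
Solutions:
 f(x) = C1 + C2*erf(3^(3/4)*x/3)


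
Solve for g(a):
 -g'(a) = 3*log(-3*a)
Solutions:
 g(a) = C1 - 3*a*log(-a) + 3*a*(1 - log(3))


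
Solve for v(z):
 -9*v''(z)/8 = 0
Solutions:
 v(z) = C1 + C2*z


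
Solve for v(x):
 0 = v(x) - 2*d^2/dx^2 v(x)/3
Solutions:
 v(x) = C1*exp(-sqrt(6)*x/2) + C2*exp(sqrt(6)*x/2)


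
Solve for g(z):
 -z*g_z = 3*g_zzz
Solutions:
 g(z) = C1 + Integral(C2*airyai(-3^(2/3)*z/3) + C3*airybi(-3^(2/3)*z/3), z)


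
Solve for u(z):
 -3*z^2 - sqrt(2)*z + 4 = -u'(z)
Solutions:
 u(z) = C1 + z^3 + sqrt(2)*z^2/2 - 4*z


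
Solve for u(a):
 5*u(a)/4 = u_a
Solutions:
 u(a) = C1*exp(5*a/4)


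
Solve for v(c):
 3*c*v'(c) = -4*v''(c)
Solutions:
 v(c) = C1 + C2*erf(sqrt(6)*c/4)


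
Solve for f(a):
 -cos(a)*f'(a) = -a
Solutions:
 f(a) = C1 + Integral(a/cos(a), a)


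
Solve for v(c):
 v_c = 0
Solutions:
 v(c) = C1


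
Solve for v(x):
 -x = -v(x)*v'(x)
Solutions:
 v(x) = -sqrt(C1 + x^2)
 v(x) = sqrt(C1 + x^2)


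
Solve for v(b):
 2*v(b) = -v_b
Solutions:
 v(b) = C1*exp(-2*b)


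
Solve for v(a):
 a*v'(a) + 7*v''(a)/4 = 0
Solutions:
 v(a) = C1 + C2*erf(sqrt(14)*a/7)


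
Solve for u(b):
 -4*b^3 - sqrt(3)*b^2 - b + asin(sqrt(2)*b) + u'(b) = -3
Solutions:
 u(b) = C1 + b^4 + sqrt(3)*b^3/3 + b^2/2 - b*asin(sqrt(2)*b) - 3*b - sqrt(2)*sqrt(1 - 2*b^2)/2


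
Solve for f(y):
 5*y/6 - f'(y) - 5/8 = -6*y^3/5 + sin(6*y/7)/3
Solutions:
 f(y) = C1 + 3*y^4/10 + 5*y^2/12 - 5*y/8 + 7*cos(6*y/7)/18


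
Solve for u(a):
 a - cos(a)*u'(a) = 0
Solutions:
 u(a) = C1 + Integral(a/cos(a), a)


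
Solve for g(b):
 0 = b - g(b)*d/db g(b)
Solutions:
 g(b) = -sqrt(C1 + b^2)
 g(b) = sqrt(C1 + b^2)


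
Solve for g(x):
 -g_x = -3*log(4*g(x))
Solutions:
 -Integral(1/(log(_y) + 2*log(2)), (_y, g(x)))/3 = C1 - x


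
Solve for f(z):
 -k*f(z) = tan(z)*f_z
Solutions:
 f(z) = C1*exp(-k*log(sin(z)))


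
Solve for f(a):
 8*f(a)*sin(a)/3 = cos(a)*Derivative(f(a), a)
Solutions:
 f(a) = C1/cos(a)^(8/3)


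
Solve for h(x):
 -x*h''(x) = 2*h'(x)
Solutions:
 h(x) = C1 + C2/x


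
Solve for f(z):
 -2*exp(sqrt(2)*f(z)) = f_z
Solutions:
 f(z) = sqrt(2)*(2*log(1/(C1 + 2*z)) - log(2))/4


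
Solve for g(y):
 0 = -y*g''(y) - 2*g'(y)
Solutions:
 g(y) = C1 + C2/y


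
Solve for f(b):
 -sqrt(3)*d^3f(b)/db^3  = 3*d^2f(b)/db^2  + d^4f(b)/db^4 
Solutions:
 f(b) = C1 + C2*b + (C3*sin(3*b/2) + C4*cos(3*b/2))*exp(-sqrt(3)*b/2)


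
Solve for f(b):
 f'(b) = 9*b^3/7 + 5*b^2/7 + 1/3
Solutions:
 f(b) = C1 + 9*b^4/28 + 5*b^3/21 + b/3


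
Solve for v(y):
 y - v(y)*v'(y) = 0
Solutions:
 v(y) = -sqrt(C1 + y^2)
 v(y) = sqrt(C1 + y^2)


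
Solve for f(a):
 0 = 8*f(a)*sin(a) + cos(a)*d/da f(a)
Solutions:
 f(a) = C1*cos(a)^8


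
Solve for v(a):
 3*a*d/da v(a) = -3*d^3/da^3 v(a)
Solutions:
 v(a) = C1 + Integral(C2*airyai(-a) + C3*airybi(-a), a)


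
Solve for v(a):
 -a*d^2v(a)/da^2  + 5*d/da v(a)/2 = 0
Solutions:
 v(a) = C1 + C2*a^(7/2)


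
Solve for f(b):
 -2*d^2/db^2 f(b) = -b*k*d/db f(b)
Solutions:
 f(b) = Piecewise((-sqrt(pi)*C1*erf(b*sqrt(-k)/2)/sqrt(-k) - C2, (k > 0) | (k < 0)), (-C1*b - C2, True))


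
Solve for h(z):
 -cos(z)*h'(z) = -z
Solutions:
 h(z) = C1 + Integral(z/cos(z), z)


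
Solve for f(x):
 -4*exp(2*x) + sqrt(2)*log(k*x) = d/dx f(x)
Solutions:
 f(x) = C1 + sqrt(2)*x*log(k*x) - sqrt(2)*x - 2*exp(2*x)


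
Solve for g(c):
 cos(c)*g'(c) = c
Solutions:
 g(c) = C1 + Integral(c/cos(c), c)


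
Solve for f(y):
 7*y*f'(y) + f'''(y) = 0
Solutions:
 f(y) = C1 + Integral(C2*airyai(-7^(1/3)*y) + C3*airybi(-7^(1/3)*y), y)


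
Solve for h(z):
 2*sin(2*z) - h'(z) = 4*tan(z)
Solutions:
 h(z) = C1 + 4*log(cos(z)) - cos(2*z)


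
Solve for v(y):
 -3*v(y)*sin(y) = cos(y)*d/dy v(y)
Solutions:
 v(y) = C1*cos(y)^3


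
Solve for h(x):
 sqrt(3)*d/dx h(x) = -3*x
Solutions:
 h(x) = C1 - sqrt(3)*x^2/2


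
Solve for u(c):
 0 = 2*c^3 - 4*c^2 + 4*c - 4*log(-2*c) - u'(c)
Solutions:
 u(c) = C1 + c^4/2 - 4*c^3/3 + 2*c^2 - 4*c*log(-c) + 4*c*(1 - log(2))


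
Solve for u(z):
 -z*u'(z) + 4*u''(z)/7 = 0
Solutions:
 u(z) = C1 + C2*erfi(sqrt(14)*z/4)


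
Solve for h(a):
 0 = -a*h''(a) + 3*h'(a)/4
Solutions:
 h(a) = C1 + C2*a^(7/4)


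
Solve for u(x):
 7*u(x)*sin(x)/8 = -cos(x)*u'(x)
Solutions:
 u(x) = C1*cos(x)^(7/8)


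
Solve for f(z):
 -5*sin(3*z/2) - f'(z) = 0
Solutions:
 f(z) = C1 + 10*cos(3*z/2)/3


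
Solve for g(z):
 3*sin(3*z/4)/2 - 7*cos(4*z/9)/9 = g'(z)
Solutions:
 g(z) = C1 - 7*sin(4*z/9)/4 - 2*cos(3*z/4)


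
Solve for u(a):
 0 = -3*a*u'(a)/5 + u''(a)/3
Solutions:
 u(a) = C1 + C2*erfi(3*sqrt(10)*a/10)


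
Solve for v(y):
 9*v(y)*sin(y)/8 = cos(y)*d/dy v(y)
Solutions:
 v(y) = C1/cos(y)^(9/8)


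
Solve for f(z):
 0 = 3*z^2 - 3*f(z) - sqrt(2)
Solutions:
 f(z) = z^2 - sqrt(2)/3


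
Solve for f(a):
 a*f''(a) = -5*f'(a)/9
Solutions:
 f(a) = C1 + C2*a^(4/9)


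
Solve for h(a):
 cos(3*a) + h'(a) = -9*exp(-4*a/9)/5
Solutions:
 h(a) = C1 - sin(3*a)/3 + 81*exp(-4*a/9)/20


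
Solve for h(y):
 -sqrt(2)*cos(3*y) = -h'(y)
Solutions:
 h(y) = C1 + sqrt(2)*sin(3*y)/3


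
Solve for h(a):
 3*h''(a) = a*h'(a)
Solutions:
 h(a) = C1 + C2*erfi(sqrt(6)*a/6)


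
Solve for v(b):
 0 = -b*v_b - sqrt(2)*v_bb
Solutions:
 v(b) = C1 + C2*erf(2^(1/4)*b/2)


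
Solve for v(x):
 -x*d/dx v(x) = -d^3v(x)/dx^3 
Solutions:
 v(x) = C1 + Integral(C2*airyai(x) + C3*airybi(x), x)


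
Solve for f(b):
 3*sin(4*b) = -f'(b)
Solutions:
 f(b) = C1 + 3*cos(4*b)/4


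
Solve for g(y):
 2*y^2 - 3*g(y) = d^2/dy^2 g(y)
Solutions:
 g(y) = C1*sin(sqrt(3)*y) + C2*cos(sqrt(3)*y) + 2*y^2/3 - 4/9


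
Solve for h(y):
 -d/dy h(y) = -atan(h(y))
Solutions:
 Integral(1/atan(_y), (_y, h(y))) = C1 + y


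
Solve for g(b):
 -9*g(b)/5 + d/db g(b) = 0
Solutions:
 g(b) = C1*exp(9*b/5)


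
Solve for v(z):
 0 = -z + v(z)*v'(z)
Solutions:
 v(z) = -sqrt(C1 + z^2)
 v(z) = sqrt(C1 + z^2)


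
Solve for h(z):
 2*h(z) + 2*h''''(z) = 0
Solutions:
 h(z) = (C1*sin(sqrt(2)*z/2) + C2*cos(sqrt(2)*z/2))*exp(-sqrt(2)*z/2) + (C3*sin(sqrt(2)*z/2) + C4*cos(sqrt(2)*z/2))*exp(sqrt(2)*z/2)


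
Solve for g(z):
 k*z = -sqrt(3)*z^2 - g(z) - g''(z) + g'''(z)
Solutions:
 g(z) = C1*exp(z*(-2^(2/3)*(3*sqrt(93) + 29)^(1/3) - 2*2^(1/3)/(3*sqrt(93) + 29)^(1/3) + 4)/12)*sin(2^(1/3)*sqrt(3)*z*(-2^(1/3)*(3*sqrt(93) + 29)^(1/3) + 2/(3*sqrt(93) + 29)^(1/3))/12) + C2*exp(z*(-2^(2/3)*(3*sqrt(93) + 29)^(1/3) - 2*2^(1/3)/(3*sqrt(93) + 29)^(1/3) + 4)/12)*cos(2^(1/3)*sqrt(3)*z*(-2^(1/3)*(3*sqrt(93) + 29)^(1/3) + 2/(3*sqrt(93) + 29)^(1/3))/12) + C3*exp(z*(2*2^(1/3)/(3*sqrt(93) + 29)^(1/3) + 2 + 2^(2/3)*(3*sqrt(93) + 29)^(1/3))/6) - k*z - sqrt(3)*z^2 + 2*sqrt(3)


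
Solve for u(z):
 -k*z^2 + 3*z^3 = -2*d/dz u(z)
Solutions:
 u(z) = C1 + k*z^3/6 - 3*z^4/8


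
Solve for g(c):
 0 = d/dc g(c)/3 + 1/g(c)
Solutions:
 g(c) = -sqrt(C1 - 6*c)
 g(c) = sqrt(C1 - 6*c)


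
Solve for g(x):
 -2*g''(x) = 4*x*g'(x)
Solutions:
 g(x) = C1 + C2*erf(x)


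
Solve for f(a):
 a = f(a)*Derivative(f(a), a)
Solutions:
 f(a) = -sqrt(C1 + a^2)
 f(a) = sqrt(C1 + a^2)


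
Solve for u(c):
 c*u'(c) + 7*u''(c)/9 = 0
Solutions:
 u(c) = C1 + C2*erf(3*sqrt(14)*c/14)


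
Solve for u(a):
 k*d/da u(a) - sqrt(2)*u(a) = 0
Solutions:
 u(a) = C1*exp(sqrt(2)*a/k)


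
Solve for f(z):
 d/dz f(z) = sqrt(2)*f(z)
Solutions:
 f(z) = C1*exp(sqrt(2)*z)


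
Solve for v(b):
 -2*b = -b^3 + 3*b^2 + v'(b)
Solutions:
 v(b) = C1 + b^4/4 - b^3 - b^2


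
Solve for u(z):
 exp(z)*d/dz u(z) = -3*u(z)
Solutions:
 u(z) = C1*exp(3*exp(-z))


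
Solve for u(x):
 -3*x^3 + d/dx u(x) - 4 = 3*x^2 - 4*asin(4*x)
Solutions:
 u(x) = C1 + 3*x^4/4 + x^3 - 4*x*asin(4*x) + 4*x - sqrt(1 - 16*x^2)


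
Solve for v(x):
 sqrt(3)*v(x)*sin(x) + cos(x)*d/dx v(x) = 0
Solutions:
 v(x) = C1*cos(x)^(sqrt(3))


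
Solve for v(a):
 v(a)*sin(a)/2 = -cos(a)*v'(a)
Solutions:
 v(a) = C1*sqrt(cos(a))


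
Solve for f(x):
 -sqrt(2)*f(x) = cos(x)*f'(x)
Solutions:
 f(x) = C1*(sin(x) - 1)^(sqrt(2)/2)/(sin(x) + 1)^(sqrt(2)/2)


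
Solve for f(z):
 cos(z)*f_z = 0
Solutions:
 f(z) = C1


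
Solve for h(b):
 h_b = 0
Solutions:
 h(b) = C1


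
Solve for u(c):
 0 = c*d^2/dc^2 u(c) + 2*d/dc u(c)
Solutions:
 u(c) = C1 + C2/c


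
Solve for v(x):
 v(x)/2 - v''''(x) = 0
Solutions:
 v(x) = C1*exp(-2^(3/4)*x/2) + C2*exp(2^(3/4)*x/2) + C3*sin(2^(3/4)*x/2) + C4*cos(2^(3/4)*x/2)


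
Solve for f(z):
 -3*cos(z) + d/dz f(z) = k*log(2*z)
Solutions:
 f(z) = C1 + k*z*(log(z) - 1) + k*z*log(2) + 3*sin(z)


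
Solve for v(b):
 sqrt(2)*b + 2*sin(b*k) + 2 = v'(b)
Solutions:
 v(b) = C1 + sqrt(2)*b^2/2 + 2*b - 2*cos(b*k)/k


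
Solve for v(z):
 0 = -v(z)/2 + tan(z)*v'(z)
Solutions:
 v(z) = C1*sqrt(sin(z))


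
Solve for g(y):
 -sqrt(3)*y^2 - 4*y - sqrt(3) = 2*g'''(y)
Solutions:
 g(y) = C1 + C2*y + C3*y^2 - sqrt(3)*y^5/120 - y^4/12 - sqrt(3)*y^3/12


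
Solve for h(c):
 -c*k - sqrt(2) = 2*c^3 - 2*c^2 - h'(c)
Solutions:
 h(c) = C1 + c^4/2 - 2*c^3/3 + c^2*k/2 + sqrt(2)*c


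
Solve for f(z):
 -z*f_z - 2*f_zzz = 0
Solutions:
 f(z) = C1 + Integral(C2*airyai(-2^(2/3)*z/2) + C3*airybi(-2^(2/3)*z/2), z)


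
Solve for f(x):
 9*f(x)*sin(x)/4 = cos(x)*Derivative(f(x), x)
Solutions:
 f(x) = C1/cos(x)^(9/4)


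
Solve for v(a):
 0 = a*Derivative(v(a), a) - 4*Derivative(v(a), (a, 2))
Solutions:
 v(a) = C1 + C2*erfi(sqrt(2)*a/4)


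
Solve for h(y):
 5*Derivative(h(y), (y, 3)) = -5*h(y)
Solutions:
 h(y) = C3*exp(-y) + (C1*sin(sqrt(3)*y/2) + C2*cos(sqrt(3)*y/2))*exp(y/2)


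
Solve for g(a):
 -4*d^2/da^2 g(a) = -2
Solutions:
 g(a) = C1 + C2*a + a^2/4


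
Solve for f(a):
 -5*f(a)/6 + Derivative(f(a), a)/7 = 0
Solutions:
 f(a) = C1*exp(35*a/6)


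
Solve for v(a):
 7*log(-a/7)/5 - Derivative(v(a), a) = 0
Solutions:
 v(a) = C1 + 7*a*log(-a)/5 + 7*a*(-log(7) - 1)/5


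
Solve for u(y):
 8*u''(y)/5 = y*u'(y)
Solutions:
 u(y) = C1 + C2*erfi(sqrt(5)*y/4)


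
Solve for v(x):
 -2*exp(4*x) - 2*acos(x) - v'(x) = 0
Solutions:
 v(x) = C1 - 2*x*acos(x) + 2*sqrt(1 - x^2) - exp(4*x)/2


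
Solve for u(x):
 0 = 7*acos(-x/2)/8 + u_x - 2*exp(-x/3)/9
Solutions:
 u(x) = C1 - 7*x*acos(-x/2)/8 - 7*sqrt(4 - x^2)/8 - 2*exp(-x/3)/3


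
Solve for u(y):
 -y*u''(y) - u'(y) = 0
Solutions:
 u(y) = C1 + C2*log(y)


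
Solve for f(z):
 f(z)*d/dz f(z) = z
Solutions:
 f(z) = -sqrt(C1 + z^2)
 f(z) = sqrt(C1 + z^2)


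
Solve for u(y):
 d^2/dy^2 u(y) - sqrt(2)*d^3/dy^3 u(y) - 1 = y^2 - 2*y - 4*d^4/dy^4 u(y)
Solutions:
 u(y) = C1 + C2*y + y^4/12 + y^3*(-1 + sqrt(2))/3 + y^2*(-3/2 - sqrt(2)) + (C3*sin(sqrt(14)*y/8) + C4*cos(sqrt(14)*y/8))*exp(sqrt(2)*y/8)


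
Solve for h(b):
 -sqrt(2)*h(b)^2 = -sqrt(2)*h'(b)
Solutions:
 h(b) = -1/(C1 + b)


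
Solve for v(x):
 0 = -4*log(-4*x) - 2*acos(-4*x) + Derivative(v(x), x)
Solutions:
 v(x) = C1 + 4*x*log(-x) + 2*x*acos(-4*x) - 4*x + 8*x*log(2) + sqrt(1 - 16*x^2)/2


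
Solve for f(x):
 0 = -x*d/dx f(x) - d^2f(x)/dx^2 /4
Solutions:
 f(x) = C1 + C2*erf(sqrt(2)*x)


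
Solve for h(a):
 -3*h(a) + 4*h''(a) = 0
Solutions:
 h(a) = C1*exp(-sqrt(3)*a/2) + C2*exp(sqrt(3)*a/2)


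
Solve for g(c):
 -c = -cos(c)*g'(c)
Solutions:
 g(c) = C1 + Integral(c/cos(c), c)


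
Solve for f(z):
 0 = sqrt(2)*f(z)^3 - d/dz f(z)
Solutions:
 f(z) = -sqrt(2)*sqrt(-1/(C1 + sqrt(2)*z))/2
 f(z) = sqrt(2)*sqrt(-1/(C1 + sqrt(2)*z))/2


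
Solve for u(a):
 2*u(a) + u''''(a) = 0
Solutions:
 u(a) = (C1*sin(2^(3/4)*a/2) + C2*cos(2^(3/4)*a/2))*exp(-2^(3/4)*a/2) + (C3*sin(2^(3/4)*a/2) + C4*cos(2^(3/4)*a/2))*exp(2^(3/4)*a/2)


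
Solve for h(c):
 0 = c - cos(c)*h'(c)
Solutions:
 h(c) = C1 + Integral(c/cos(c), c)


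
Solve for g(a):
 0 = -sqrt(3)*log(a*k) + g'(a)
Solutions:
 g(a) = C1 + sqrt(3)*a*log(a*k) - sqrt(3)*a


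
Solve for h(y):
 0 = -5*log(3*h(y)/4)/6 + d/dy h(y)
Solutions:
 6*Integral(1/(-log(_y) - log(3) + 2*log(2)), (_y, h(y)))/5 = C1 - y


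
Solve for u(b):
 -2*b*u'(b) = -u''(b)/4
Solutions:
 u(b) = C1 + C2*erfi(2*b)


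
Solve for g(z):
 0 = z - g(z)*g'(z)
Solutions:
 g(z) = -sqrt(C1 + z^2)
 g(z) = sqrt(C1 + z^2)


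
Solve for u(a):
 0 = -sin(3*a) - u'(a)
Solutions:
 u(a) = C1 + cos(3*a)/3


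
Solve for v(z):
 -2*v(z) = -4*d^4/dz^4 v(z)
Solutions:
 v(z) = C1*exp(-2^(3/4)*z/2) + C2*exp(2^(3/4)*z/2) + C3*sin(2^(3/4)*z/2) + C4*cos(2^(3/4)*z/2)


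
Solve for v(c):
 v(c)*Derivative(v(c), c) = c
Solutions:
 v(c) = -sqrt(C1 + c^2)
 v(c) = sqrt(C1 + c^2)


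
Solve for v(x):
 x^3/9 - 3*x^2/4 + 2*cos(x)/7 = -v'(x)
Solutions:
 v(x) = C1 - x^4/36 + x^3/4 - 2*sin(x)/7


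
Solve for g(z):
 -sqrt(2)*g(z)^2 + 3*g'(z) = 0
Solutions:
 g(z) = -3/(C1 + sqrt(2)*z)


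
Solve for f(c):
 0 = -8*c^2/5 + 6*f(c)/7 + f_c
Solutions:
 f(c) = C1*exp(-6*c/7) + 28*c^2/15 - 196*c/45 + 686/135


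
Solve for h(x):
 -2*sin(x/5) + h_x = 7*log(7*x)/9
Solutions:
 h(x) = C1 + 7*x*log(x)/9 - 7*x/9 + 7*x*log(7)/9 - 10*cos(x/5)


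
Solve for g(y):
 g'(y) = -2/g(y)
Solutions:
 g(y) = -sqrt(C1 - 4*y)
 g(y) = sqrt(C1 - 4*y)


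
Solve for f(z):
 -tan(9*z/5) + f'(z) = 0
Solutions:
 f(z) = C1 - 5*log(cos(9*z/5))/9


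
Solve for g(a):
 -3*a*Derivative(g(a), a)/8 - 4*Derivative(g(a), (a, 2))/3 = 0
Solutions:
 g(a) = C1 + C2*erf(3*a/8)


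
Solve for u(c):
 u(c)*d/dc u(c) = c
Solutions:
 u(c) = -sqrt(C1 + c^2)
 u(c) = sqrt(C1 + c^2)


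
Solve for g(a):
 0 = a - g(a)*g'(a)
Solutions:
 g(a) = -sqrt(C1 + a^2)
 g(a) = sqrt(C1 + a^2)


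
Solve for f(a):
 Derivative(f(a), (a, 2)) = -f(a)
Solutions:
 f(a) = C1*sin(a) + C2*cos(a)


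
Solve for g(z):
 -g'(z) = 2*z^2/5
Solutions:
 g(z) = C1 - 2*z^3/15


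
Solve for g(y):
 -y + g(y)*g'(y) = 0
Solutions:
 g(y) = -sqrt(C1 + y^2)
 g(y) = sqrt(C1 + y^2)


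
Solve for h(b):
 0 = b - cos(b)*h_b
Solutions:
 h(b) = C1 + Integral(b/cos(b), b)


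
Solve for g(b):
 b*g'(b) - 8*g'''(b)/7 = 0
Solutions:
 g(b) = C1 + Integral(C2*airyai(7^(1/3)*b/2) + C3*airybi(7^(1/3)*b/2), b)


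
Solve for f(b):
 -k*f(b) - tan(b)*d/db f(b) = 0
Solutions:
 f(b) = C1*exp(-k*log(sin(b)))


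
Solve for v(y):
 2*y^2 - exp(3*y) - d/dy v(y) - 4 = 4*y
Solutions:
 v(y) = C1 + 2*y^3/3 - 2*y^2 - 4*y - exp(3*y)/3


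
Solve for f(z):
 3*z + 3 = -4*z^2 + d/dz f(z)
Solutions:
 f(z) = C1 + 4*z^3/3 + 3*z^2/2 + 3*z


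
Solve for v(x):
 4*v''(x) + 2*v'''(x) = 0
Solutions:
 v(x) = C1 + C2*x + C3*exp(-2*x)


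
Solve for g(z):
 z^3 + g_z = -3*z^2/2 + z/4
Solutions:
 g(z) = C1 - z^4/4 - z^3/2 + z^2/8


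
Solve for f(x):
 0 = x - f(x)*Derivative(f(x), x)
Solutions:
 f(x) = -sqrt(C1 + x^2)
 f(x) = sqrt(C1 + x^2)


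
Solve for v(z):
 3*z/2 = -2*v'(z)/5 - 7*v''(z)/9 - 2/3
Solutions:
 v(z) = C1 + C2*exp(-18*z/35) - 15*z^2/8 + 45*z/8


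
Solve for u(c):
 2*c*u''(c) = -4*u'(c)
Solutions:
 u(c) = C1 + C2/c


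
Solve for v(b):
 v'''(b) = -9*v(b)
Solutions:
 v(b) = C3*exp(-3^(2/3)*b) + (C1*sin(3*3^(1/6)*b/2) + C2*cos(3*3^(1/6)*b/2))*exp(3^(2/3)*b/2)


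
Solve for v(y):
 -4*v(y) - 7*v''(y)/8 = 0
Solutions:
 v(y) = C1*sin(4*sqrt(14)*y/7) + C2*cos(4*sqrt(14)*y/7)


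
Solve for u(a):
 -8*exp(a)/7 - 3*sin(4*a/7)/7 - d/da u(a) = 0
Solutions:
 u(a) = C1 - 8*exp(a)/7 + 3*cos(4*a/7)/4


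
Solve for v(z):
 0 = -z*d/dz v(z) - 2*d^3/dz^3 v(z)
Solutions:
 v(z) = C1 + Integral(C2*airyai(-2^(2/3)*z/2) + C3*airybi(-2^(2/3)*z/2), z)


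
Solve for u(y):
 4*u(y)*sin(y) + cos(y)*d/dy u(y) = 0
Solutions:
 u(y) = C1*cos(y)^4


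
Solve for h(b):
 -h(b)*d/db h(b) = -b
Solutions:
 h(b) = -sqrt(C1 + b^2)
 h(b) = sqrt(C1 + b^2)


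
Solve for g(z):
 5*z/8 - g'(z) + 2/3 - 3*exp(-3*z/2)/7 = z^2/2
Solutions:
 g(z) = C1 - z^3/6 + 5*z^2/16 + 2*z/3 + 2*exp(-3*z/2)/7


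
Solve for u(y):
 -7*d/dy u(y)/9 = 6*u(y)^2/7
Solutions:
 u(y) = 49/(C1 + 54*y)


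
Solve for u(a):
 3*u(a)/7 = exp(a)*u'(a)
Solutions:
 u(a) = C1*exp(-3*exp(-a)/7)


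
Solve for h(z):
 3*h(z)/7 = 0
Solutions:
 h(z) = 0


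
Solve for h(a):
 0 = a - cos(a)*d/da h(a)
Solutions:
 h(a) = C1 + Integral(a/cos(a), a)
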